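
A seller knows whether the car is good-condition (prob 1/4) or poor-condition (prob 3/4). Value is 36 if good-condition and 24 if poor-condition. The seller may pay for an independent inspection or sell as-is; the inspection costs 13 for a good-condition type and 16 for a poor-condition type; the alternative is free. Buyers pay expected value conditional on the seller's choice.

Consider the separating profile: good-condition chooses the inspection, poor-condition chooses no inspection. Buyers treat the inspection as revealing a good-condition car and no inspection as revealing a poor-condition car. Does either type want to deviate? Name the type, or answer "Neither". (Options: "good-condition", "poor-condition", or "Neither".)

good-condition

The inspection pays 36; no inspection pays 24.
good-condition: assigned the inspection, nets 36 − 13 = 23; deviating to no inspection nets 24.
poor-condition: assigned no inspection, nets 24; deviating to the inspection nets 36 − 16 = 20.
The good-condition type gains 1 by deviating.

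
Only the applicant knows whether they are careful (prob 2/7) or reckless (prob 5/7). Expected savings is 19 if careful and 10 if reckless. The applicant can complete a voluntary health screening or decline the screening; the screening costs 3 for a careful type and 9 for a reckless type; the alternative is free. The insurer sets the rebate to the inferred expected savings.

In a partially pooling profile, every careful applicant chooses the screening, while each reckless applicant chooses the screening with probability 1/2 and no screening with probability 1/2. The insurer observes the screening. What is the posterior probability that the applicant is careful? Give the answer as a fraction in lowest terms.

4/9

P(the screening) = (2/7)·1 + (5/7)·(1/2) = 9/14.
By Bayes' rule, P(careful | the screening) = (2/7) / (9/14) = 4/9.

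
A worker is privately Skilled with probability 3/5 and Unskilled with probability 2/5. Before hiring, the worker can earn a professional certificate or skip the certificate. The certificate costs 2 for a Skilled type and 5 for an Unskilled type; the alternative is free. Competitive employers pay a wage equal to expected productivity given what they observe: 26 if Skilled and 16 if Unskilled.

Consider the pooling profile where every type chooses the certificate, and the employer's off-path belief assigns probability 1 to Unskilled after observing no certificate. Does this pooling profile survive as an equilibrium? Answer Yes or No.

Yes

On path, the employer holds the prior and pays 3/5·26 + 2/5·16 = 22. Off path (no certificate), believing Unskilled, it pays 16.
Skilled: the certificate nets 22 − 2 = 20; no certificate nets 16. Skilled stays.
Unskilled: the certificate nets 22 − 5 = 17; no certificate nets 16. Unskilled stays.
No type deviates, so pooling is sustained.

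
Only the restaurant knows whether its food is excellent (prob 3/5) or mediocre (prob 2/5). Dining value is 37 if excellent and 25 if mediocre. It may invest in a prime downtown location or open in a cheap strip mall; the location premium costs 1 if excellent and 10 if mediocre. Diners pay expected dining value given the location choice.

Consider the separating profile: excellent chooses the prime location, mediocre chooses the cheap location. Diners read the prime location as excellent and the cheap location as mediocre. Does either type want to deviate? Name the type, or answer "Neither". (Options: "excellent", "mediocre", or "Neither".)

The prime location pays 37; the cheap location pays 25.
excellent: assigned the prime location, nets 37 − 1 = 36; deviating to the cheap location nets 25.
mediocre: assigned the cheap location, nets 25; deviating to the prime location nets 37 − 10 = 27.
The mediocre type gains 2 by deviating.

mediocre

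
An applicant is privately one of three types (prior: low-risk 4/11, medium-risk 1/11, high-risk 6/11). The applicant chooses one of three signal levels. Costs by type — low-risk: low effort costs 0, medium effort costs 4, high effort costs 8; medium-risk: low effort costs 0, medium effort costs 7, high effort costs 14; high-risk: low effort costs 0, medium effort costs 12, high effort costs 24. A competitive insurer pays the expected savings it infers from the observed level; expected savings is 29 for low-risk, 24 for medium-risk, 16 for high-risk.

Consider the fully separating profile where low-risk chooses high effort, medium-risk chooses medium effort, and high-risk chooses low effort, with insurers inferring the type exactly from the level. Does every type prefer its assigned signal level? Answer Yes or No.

Separating rebates: high effort → 29, medium effort → 24, low effort → 16.
low-risk (assigned high effort): low effort: 16 − 0 = 16; medium effort: 24 − 4 = 20; high effort: 29 − 8 = 21. low-risk stays.
medium-risk (assigned medium effort): low effort: 16 − 0 = 16; medium effort: 24 − 7 = 17; high effort: 29 − 14 = 15. medium-risk stays.
high-risk (assigned low effort): low effort: 16 − 0 = 16; medium effort: 24 − 12 = 12; high effort: 29 − 24 = 5. high-risk stays.
Every type prefers its assigned level; separation holds.

Yes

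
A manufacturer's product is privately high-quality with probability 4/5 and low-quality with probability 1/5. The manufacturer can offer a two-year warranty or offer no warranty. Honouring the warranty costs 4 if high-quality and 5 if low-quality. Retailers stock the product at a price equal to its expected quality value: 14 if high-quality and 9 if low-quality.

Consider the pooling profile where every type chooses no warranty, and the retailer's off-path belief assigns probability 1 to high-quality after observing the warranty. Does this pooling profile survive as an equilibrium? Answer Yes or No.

Yes

On path, the retailer holds the prior and pays 4/5·14 + 1/5·9 = 13. Off path (the warranty), believing high-quality, it pays 14.
high-quality: no warranty nets 13; the warranty nets 14 − 4 = 10. high-quality stays.
low-quality: no warranty nets 13; the warranty nets 14 − 5 = 9. low-quality stays.
No type deviates, so pooling is sustained.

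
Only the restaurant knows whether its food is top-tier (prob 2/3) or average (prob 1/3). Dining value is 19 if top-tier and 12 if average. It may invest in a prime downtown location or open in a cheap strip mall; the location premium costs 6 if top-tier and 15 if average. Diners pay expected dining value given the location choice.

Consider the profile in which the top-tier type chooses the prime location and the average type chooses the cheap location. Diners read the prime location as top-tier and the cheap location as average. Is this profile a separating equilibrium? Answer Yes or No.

Yes

Under these beliefs, the prime location earns price premium 19 and the cheap location earns price premium 12.
top-tier: the prime location nets 19 − 6 = 13; the cheap location nets 12. top-tier prefers the prime location.
average: the prime location nets 19 − 15 = 4; the cheap location nets 12. average prefers the cheap location.
Neither type deviates, so the separating profile is an equilibrium.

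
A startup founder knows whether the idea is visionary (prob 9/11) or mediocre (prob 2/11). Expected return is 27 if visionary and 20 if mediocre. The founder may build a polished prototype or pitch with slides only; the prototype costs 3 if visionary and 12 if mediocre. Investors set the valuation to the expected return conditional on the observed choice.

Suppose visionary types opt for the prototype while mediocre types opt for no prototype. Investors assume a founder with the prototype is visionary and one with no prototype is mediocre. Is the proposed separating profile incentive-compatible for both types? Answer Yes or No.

Under these beliefs, the prototype earns valuation 27 and no prototype earns valuation 20.
visionary: the prototype nets 27 − 3 = 24; no prototype nets 20. visionary prefers the prototype.
mediocre: the prototype nets 27 − 12 = 15; no prototype nets 20. mediocre prefers no prototype.
Neither type deviates, so the separating profile is an equilibrium.

Yes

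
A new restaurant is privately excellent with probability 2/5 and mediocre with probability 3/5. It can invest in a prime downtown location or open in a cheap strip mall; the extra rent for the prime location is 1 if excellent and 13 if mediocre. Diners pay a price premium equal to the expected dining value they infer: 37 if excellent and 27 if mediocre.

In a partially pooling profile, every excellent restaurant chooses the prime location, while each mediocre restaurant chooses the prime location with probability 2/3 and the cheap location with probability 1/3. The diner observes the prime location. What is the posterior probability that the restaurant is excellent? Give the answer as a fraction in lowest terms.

1/2

P(the prime location) = (2/5)·1 + (3/5)·(2/3) = 4/5.
By Bayes' rule, P(excellent | the prime location) = (2/5) / (4/5) = 1/2.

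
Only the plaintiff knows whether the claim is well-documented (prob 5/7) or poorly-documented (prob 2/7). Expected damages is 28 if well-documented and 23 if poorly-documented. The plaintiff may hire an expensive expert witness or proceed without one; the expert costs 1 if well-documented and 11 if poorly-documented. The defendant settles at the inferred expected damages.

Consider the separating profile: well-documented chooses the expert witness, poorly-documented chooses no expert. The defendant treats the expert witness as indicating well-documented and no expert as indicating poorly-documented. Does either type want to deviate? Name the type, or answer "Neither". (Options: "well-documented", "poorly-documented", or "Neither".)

Neither

The expert witness pays 28; no expert pays 23.
well-documented: assigned the expert witness, nets 28 − 1 = 27; deviating to no expert nets 23.
poorly-documented: assigned no expert, nets 23; deviating to the expert witness nets 28 − 11 = 17.
Both types strictly prefer their assigned action; no profitable deviation.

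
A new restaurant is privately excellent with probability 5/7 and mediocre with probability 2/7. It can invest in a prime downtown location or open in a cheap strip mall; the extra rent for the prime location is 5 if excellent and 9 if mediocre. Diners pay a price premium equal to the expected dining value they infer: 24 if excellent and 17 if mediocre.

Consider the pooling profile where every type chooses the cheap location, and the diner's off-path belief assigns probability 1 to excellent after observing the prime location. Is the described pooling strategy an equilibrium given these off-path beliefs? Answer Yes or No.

On path, the diner holds the prior and pays 5/7·24 + 2/7·17 = 22. Off path (the prime location), believing excellent, it pays 24.
excellent: the cheap location nets 22; the prime location nets 24 − 5 = 19. excellent stays.
mediocre: the cheap location nets 22; the prime location nets 24 − 9 = 15. mediocre stays.
No type deviates, so pooling is sustained.

Yes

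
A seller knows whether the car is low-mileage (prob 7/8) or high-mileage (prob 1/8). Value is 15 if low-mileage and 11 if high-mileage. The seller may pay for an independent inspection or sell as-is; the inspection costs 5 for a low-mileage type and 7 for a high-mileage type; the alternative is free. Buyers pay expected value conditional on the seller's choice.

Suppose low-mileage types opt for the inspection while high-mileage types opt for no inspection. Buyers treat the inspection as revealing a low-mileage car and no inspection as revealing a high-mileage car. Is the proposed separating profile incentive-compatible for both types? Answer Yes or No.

Under these beliefs, the inspection earns price 15 and no inspection earns price 11.
low-mileage: the inspection nets 15 − 5 = 10; no inspection nets 11. low-mileage would deviate to no inspection.
high-mileage: the inspection nets 15 − 7 = 8; no inspection nets 11. high-mileage prefers no inspection.
low-mileage has a profitable deviation, so the profile is not an equilibrium.

No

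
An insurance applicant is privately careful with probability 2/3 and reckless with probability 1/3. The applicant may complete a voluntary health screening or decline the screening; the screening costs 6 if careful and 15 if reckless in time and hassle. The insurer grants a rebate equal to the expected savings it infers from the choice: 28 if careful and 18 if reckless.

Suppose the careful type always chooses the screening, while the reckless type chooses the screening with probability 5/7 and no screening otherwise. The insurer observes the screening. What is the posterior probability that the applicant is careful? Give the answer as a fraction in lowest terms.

14/19

P(the screening) = (2/3)·1 + (1/3)·(5/7) = 19/21.
By Bayes' rule, P(careful | the screening) = (2/3) / (19/21) = 14/19.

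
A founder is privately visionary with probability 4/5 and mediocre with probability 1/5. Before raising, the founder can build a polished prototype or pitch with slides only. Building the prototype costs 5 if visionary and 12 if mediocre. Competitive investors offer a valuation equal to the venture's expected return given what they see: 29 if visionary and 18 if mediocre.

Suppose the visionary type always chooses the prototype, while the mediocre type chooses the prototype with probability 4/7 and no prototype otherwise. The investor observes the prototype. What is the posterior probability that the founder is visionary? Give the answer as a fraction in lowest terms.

7/8

P(the prototype) = (4/5)·1 + (1/5)·(4/7) = 32/35.
By Bayes' rule, P(visionary | the prototype) = (4/5) / (32/35) = 7/8.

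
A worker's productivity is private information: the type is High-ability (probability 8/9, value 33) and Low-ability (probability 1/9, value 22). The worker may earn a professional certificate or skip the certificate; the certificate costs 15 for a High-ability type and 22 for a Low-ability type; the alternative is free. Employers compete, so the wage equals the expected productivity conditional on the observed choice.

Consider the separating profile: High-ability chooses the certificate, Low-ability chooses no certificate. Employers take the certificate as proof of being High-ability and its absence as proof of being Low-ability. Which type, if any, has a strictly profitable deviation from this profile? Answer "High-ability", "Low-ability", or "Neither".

High-ability

The certificate pays 33; no certificate pays 22.
High-ability: assigned the certificate, nets 33 − 15 = 18; deviating to no certificate nets 22.
Low-ability: assigned no certificate, nets 22; deviating to the certificate nets 33 − 22 = 11.
The High-ability type gains 4 by deviating.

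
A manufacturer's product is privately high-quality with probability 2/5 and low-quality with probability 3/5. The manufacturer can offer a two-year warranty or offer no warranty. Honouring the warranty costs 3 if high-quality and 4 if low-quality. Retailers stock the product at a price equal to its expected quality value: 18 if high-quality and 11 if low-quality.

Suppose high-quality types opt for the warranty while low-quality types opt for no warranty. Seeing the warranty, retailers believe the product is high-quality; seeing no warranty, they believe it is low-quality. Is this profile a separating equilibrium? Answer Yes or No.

Under these beliefs, the warranty earns price 18 and no warranty earns price 11.
high-quality: the warranty nets 18 − 3 = 15; no warranty nets 11. high-quality prefers the warranty.
low-quality: the warranty nets 18 − 4 = 14; no warranty nets 11. low-quality would deviate to the warranty.
low-quality has a profitable deviation, so the profile is not an equilibrium.

No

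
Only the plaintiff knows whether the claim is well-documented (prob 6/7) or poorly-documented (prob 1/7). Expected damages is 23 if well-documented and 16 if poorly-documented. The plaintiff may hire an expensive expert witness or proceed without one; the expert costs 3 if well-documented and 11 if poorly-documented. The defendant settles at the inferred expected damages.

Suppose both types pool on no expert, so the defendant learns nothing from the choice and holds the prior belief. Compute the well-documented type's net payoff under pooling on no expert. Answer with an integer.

22

Pooled settlement = 6/7·23 + 1/7·16 = 22.
well-documented pays no cost for no expert, so net payoff = 22.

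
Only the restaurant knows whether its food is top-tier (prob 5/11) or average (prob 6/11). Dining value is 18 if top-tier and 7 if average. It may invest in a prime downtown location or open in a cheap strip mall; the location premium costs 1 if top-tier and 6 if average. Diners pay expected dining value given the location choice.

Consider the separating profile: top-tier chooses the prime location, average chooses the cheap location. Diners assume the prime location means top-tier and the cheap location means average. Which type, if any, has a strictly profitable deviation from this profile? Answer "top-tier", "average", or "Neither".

average

The prime location pays 18; the cheap location pays 7.
top-tier: assigned the prime location, nets 18 − 1 = 17; deviating to the cheap location nets 7.
average: assigned the cheap location, nets 7; deviating to the prime location nets 18 − 6 = 12.
The average type gains 5 by deviating.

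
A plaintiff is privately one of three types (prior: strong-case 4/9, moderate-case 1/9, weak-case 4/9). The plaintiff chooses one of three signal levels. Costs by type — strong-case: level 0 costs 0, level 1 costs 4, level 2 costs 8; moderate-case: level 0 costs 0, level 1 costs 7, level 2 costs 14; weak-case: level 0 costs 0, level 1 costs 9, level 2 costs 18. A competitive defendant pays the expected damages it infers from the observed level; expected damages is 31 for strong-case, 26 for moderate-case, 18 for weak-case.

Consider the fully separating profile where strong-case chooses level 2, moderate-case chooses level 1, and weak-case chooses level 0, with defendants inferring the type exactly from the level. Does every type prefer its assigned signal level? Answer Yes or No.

Separating settlements: level 2 → 31, level 1 → 26, level 0 → 18.
strong-case (assigned level 2): level 0: 18 − 0 = 18; level 1: 26 − 4 = 22; level 2: 31 − 8 = 23. strong-case stays.
moderate-case (assigned level 1): level 0: 18 − 0 = 18; level 1: 26 − 7 = 19; level 2: 31 − 14 = 17. moderate-case stays.
weak-case (assigned level 0): level 0: 18 − 0 = 18; level 1: 26 − 9 = 17; level 2: 31 − 18 = 13. weak-case stays.
Every type prefers its assigned level; separation holds.

Yes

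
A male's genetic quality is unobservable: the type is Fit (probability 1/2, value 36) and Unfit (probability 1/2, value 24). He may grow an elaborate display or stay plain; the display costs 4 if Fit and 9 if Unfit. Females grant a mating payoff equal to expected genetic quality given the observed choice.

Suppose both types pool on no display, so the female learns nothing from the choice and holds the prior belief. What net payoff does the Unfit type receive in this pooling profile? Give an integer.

30

Pooled mating payoff = 1/2·36 + 1/2·24 = 30.
Unfit pays no cost for no display, so net payoff = 30.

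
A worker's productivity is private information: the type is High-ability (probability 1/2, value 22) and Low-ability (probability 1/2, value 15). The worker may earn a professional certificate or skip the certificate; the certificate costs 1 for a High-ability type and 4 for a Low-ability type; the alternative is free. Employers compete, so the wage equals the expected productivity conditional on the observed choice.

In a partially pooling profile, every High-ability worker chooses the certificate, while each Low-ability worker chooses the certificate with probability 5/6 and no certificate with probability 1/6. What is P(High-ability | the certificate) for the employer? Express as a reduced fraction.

P(the certificate) = (1/2)·1 + (1/2)·(5/6) = 11/12.
By Bayes' rule, P(High-ability | the certificate) = (1/2) / (11/12) = 6/11.

6/11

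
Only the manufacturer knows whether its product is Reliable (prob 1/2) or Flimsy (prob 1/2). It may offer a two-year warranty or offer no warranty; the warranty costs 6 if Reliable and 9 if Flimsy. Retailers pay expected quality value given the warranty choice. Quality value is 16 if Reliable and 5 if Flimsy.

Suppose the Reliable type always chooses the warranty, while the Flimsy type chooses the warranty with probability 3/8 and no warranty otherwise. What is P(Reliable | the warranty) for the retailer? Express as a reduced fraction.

8/11

P(the warranty) = (1/2)·1 + (1/2)·(3/8) = 11/16.
By Bayes' rule, P(Reliable | the warranty) = (1/2) / (11/16) = 8/11.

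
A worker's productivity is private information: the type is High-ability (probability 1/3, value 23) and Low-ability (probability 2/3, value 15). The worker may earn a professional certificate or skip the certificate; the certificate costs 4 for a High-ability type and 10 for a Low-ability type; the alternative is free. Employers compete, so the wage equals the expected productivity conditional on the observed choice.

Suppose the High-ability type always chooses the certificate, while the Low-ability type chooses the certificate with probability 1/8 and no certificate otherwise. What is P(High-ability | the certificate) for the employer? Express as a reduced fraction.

4/5

P(the certificate) = (1/3)·1 + (2/3)·(1/8) = 5/12.
By Bayes' rule, P(High-ability | the certificate) = (1/3) / (5/12) = 4/5.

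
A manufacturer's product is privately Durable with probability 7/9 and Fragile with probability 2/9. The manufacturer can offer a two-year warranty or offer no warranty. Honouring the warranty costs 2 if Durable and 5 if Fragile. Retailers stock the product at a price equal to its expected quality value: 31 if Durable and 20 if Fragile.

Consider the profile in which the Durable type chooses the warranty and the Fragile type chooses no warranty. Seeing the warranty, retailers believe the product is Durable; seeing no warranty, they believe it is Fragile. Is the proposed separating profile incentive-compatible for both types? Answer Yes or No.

Under these beliefs, the warranty earns price 31 and no warranty earns price 20.
Durable: the warranty nets 31 − 2 = 29; no warranty nets 20. Durable prefers the warranty.
Fragile: the warranty nets 31 − 5 = 26; no warranty nets 20. Fragile would deviate to the warranty.
Fragile has a profitable deviation, so the profile is not an equilibrium.

No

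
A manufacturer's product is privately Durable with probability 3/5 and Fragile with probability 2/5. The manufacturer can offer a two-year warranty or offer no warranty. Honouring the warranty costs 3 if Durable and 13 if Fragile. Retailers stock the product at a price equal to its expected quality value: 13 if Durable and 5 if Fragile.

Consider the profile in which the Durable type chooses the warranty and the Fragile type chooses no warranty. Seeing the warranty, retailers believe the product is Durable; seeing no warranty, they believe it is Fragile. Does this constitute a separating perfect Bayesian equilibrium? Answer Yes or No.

Yes

Under these beliefs, the warranty earns price 13 and no warranty earns price 5.
Durable: the warranty nets 13 − 3 = 10; no warranty nets 5. Durable prefers the warranty.
Fragile: the warranty nets 13 − 13 = 0; no warranty nets 5. Fragile prefers no warranty.
Neither type deviates, so the separating profile is an equilibrium.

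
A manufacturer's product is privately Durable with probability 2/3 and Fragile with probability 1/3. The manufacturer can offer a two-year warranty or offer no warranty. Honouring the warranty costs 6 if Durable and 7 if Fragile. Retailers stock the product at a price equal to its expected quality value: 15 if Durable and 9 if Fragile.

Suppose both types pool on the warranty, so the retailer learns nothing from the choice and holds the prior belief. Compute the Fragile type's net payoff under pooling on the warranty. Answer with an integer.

6

Pooled price = 2/3·15 + 1/3·9 = 13.
Fragile pays cost 7 for the warranty, so net payoff = 13 − 7 = 6.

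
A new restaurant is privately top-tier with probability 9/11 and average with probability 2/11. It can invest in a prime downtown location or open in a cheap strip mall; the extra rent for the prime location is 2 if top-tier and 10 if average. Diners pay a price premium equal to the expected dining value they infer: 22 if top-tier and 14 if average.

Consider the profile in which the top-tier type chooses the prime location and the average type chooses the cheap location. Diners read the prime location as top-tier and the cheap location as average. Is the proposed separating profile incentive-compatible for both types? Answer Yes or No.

Yes

Under these beliefs, the prime location earns price premium 22 and the cheap location earns price premium 14.
top-tier: the prime location nets 22 − 2 = 20; the cheap location nets 14. top-tier prefers the prime location.
average: the prime location nets 22 − 10 = 12; the cheap location nets 14. average prefers the cheap location.
Neither type deviates, so the separating profile is an equilibrium.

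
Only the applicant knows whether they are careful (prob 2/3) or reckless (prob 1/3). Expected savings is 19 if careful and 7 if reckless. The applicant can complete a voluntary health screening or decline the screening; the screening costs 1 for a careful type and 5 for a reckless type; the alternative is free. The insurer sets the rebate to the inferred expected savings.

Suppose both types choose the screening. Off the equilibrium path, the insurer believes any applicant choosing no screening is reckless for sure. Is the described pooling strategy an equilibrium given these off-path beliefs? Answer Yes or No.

On path, the insurer holds the prior and pays 2/3·19 + 1/3·7 = 15. Off path (no screening), believing reckless, it pays 7.
careful: the screening nets 15 − 1 = 14; no screening nets 7. careful stays.
reckless: the screening nets 15 − 5 = 10; no screening nets 7. reckless stays.
No type deviates, so pooling is sustained.

Yes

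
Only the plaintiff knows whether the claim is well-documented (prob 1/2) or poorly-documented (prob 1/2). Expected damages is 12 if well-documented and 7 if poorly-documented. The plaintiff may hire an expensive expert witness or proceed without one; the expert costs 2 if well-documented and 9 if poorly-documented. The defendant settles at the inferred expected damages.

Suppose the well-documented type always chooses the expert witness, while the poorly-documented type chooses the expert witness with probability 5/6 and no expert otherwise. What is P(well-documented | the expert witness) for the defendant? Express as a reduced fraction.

6/11

P(the expert witness) = (1/2)·1 + (1/2)·(5/6) = 11/12.
By Bayes' rule, P(well-documented | the expert witness) = (1/2) / (11/12) = 6/11.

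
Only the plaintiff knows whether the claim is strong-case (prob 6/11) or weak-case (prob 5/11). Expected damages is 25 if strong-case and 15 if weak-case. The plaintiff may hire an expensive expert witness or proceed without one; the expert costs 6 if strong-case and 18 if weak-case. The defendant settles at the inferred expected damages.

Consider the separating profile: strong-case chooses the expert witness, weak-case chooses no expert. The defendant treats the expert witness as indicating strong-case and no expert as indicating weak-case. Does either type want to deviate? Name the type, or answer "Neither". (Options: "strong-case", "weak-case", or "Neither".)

Neither

The expert witness pays 25; no expert pays 15.
strong-case: assigned the expert witness, nets 25 − 6 = 19; deviating to no expert nets 15.
weak-case: assigned no expert, nets 15; deviating to the expert witness nets 25 − 18 = 7.
Both types strictly prefer their assigned action; no profitable deviation.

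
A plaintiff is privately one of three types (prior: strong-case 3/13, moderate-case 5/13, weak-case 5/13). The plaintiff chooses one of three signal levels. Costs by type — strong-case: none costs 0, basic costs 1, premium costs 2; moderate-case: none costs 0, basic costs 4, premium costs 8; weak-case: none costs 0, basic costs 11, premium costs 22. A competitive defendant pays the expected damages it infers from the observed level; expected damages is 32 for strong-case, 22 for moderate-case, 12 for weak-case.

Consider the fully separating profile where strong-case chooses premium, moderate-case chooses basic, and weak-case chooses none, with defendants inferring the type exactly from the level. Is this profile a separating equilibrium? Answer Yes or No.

Separating settlements: premium → 32, basic → 22, none → 12.
strong-case (assigned premium): none: 12 − 0 = 12; basic: 22 − 1 = 21; premium: 32 − 2 = 30. strong-case stays.
moderate-case (assigned basic): none: 12 − 0 = 12; basic: 22 − 4 = 18; premium: 32 − 8 = 24. moderate-case prefers premium.
weak-case (assigned none): none: 12 − 0 = 12; basic: 22 − 11 = 11; premium: 32 − 22 = 10. weak-case stays.
At least one type deviates; the separating profile fails.

No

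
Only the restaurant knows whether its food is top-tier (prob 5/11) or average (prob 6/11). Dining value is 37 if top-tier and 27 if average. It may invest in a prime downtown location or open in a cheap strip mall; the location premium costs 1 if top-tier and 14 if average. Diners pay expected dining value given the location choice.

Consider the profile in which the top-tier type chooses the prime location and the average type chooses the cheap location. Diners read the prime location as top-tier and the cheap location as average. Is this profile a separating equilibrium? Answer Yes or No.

Under these beliefs, the prime location earns price premium 37 and the cheap location earns price premium 27.
top-tier: the prime location nets 37 − 1 = 36; the cheap location nets 27. top-tier prefers the prime location.
average: the prime location nets 37 − 14 = 23; the cheap location nets 27. average prefers the cheap location.
Neither type deviates, so the separating profile is an equilibrium.

Yes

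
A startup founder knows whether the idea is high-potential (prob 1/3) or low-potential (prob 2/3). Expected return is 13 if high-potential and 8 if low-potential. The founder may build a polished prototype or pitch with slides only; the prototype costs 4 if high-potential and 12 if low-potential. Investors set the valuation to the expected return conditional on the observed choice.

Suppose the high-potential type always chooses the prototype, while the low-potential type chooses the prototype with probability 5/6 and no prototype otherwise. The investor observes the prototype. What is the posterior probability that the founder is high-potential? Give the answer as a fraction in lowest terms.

3/8

P(the prototype) = (1/3)·1 + (2/3)·(5/6) = 8/9.
By Bayes' rule, P(high-potential | the prototype) = (1/3) / (8/9) = 3/8.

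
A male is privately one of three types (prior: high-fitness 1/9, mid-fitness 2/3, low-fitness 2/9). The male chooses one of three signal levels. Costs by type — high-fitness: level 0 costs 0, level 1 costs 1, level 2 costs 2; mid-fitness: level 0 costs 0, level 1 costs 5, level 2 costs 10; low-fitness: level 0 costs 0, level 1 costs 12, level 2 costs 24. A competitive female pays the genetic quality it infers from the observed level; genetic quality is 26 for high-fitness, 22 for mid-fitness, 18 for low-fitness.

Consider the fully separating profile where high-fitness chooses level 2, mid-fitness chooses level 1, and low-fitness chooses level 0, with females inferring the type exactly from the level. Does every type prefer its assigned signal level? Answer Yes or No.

No

Separating mating payoffs: level 2 → 26, level 1 → 22, level 0 → 18.
high-fitness (assigned level 2): level 0: 18 − 0 = 18; level 1: 22 − 1 = 21; level 2: 26 − 2 = 24. high-fitness stays.
mid-fitness (assigned level 1): level 0: 18 − 0 = 18; level 1: 22 − 5 = 17; level 2: 26 − 10 = 16. mid-fitness prefers level 0.
low-fitness (assigned level 0): level 0: 18 − 0 = 18; level 1: 22 − 12 = 10; level 2: 26 − 24 = 2. low-fitness stays.
At least one type deviates; the separating profile fails.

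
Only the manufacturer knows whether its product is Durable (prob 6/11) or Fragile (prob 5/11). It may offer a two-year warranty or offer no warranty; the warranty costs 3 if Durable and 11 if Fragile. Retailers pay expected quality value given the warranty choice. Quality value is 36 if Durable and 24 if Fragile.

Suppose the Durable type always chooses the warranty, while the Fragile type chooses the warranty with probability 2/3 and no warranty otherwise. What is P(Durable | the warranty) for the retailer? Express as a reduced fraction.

9/14

P(the warranty) = (6/11)·1 + (5/11)·(2/3) = 28/33.
By Bayes' rule, P(Durable | the warranty) = (6/11) / (28/33) = 9/14.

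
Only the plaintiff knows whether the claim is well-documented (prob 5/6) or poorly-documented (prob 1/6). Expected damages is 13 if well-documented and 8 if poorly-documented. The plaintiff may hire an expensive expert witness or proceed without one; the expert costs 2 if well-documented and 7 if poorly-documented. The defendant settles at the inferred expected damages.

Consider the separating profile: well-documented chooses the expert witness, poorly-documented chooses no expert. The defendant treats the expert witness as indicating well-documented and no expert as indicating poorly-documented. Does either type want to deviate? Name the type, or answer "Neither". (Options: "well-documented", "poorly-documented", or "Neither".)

The expert witness pays 13; no expert pays 8.
well-documented: assigned the expert witness, nets 13 − 2 = 11; deviating to no expert nets 8.
poorly-documented: assigned no expert, nets 8; deviating to the expert witness nets 13 − 7 = 6.
Both types strictly prefer their assigned action; no profitable deviation.

Neither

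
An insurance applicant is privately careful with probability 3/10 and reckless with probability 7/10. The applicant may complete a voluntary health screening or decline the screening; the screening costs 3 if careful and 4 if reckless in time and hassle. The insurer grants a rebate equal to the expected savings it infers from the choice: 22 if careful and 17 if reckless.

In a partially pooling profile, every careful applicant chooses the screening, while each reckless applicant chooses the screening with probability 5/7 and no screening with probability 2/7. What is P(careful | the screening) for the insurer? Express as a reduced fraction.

P(the screening) = (3/10)·1 + (7/10)·(5/7) = 4/5.
By Bayes' rule, P(careful | the screening) = (3/10) / (4/5) = 3/8.

3/8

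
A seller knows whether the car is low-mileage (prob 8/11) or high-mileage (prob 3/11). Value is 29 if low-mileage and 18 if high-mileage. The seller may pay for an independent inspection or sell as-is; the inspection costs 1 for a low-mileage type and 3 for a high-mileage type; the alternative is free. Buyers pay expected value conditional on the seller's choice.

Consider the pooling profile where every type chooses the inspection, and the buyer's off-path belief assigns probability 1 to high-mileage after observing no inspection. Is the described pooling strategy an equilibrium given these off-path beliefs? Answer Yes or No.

On path, the buyer holds the prior and pays 8/11·29 + 3/11·18 = 26. Off path (no inspection), believing high-mileage, it pays 18.
low-mileage: the inspection nets 26 − 1 = 25; no inspection nets 18. low-mileage stays.
high-mileage: the inspection nets 26 − 3 = 23; no inspection nets 18. high-mileage stays.
No type deviates, so pooling is sustained.

Yes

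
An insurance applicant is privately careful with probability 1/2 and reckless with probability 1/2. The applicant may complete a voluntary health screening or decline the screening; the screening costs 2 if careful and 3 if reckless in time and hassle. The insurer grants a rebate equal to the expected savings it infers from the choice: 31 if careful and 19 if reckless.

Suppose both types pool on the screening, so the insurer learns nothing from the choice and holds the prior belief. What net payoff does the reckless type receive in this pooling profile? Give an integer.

22

Pooled rebate = 1/2·31 + 1/2·19 = 25.
reckless pays cost 3 for the screening, so net payoff = 25 − 3 = 22.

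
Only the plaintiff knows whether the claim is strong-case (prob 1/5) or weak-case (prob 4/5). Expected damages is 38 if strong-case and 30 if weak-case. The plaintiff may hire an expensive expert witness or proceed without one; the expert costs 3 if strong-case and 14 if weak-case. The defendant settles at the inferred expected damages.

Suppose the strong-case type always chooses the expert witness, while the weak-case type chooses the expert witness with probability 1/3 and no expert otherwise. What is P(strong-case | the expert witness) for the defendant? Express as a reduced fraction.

P(the expert witness) = (1/5)·1 + (4/5)·(1/3) = 7/15.
By Bayes' rule, P(strong-case | the expert witness) = (1/5) / (7/15) = 3/7.

3/7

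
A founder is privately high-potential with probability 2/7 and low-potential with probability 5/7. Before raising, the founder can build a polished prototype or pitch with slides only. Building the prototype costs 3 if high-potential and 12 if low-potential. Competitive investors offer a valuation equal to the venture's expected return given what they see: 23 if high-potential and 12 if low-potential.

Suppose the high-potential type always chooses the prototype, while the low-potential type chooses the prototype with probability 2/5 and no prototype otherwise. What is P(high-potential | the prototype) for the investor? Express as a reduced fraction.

1/2

P(the prototype) = (2/7)·1 + (5/7)·(2/5) = 4/7.
By Bayes' rule, P(high-potential | the prototype) = (2/7) / (4/7) = 1/2.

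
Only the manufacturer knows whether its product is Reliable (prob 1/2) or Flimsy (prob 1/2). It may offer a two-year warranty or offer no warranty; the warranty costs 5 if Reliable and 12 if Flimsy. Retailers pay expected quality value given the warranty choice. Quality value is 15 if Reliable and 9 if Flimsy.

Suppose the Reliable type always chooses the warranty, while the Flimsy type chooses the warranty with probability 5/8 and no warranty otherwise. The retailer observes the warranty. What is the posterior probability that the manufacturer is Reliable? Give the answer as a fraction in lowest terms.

8/13

P(the warranty) = (1/2)·1 + (1/2)·(5/8) = 13/16.
By Bayes' rule, P(Reliable | the warranty) = (1/2) / (13/16) = 8/13.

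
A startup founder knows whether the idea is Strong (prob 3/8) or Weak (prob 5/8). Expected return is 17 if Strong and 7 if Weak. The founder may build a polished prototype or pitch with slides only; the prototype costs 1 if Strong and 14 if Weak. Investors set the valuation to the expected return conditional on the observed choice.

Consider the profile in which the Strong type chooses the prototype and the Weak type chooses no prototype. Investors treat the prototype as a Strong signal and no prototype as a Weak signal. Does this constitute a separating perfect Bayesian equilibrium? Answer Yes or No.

Yes

Under these beliefs, the prototype earns valuation 17 and no prototype earns valuation 7.
Strong: the prototype nets 17 − 1 = 16; no prototype nets 7. Strong prefers the prototype.
Weak: the prototype nets 17 − 14 = 3; no prototype nets 7. Weak prefers no prototype.
Neither type deviates, so the separating profile is an equilibrium.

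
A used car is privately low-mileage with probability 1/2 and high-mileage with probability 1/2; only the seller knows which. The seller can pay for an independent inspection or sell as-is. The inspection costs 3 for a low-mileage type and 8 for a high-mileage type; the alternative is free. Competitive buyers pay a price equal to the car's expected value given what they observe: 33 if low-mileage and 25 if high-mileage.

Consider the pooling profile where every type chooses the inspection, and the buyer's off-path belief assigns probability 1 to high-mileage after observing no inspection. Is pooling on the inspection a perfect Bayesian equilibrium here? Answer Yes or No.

On path, the buyer holds the prior and pays 1/2·33 + 1/2·25 = 29. Off path (no inspection), believing high-mileage, it pays 25.
low-mileage: the inspection nets 29 − 3 = 26; no inspection nets 25. low-mileage stays.
high-mileage: the inspection nets 29 − 8 = 21; no inspection nets 25. high-mileage would deviate.
A type deviates, so pooling fails.

No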